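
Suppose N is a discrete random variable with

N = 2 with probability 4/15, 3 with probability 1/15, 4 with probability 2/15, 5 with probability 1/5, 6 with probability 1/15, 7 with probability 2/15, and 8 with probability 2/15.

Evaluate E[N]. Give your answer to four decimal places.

E[N] = Σ n·P(N=n)
 = 2·4/15 + 3·1/15 + 4·2/15 + 5·1/5 + 6·1/15 + 7·2/15 + 8·2/15
 = 8/15 + 1/5 + 8/15 + 1 + 2/5 + 14/15 + 16/15
 = 14/3

4.6667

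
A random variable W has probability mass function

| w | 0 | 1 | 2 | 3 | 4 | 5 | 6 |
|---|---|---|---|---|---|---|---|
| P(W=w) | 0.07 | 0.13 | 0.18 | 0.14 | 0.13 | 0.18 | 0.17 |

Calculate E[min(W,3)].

2.35

E[min(W,3)] = Σ min(w,3)·P(W=w)
 = 0·0.07 + 1·0.13 + 2·0.18 + 3·0.14 + 3·0.13 + 3·0.18 + 3·0.17
 = 0 + 0.13 + 0.36 + 0.42 + 0.39 + 0.54 + 0.51
 = 2.35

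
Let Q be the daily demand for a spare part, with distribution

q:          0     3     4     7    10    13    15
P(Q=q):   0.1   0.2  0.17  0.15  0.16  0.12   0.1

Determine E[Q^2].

70.65

E[Q^2] = Σ q^2·P(Q=q)
 = 0·0.1 + 9·0.2 + 16·0.17 + 49·0.15 + 100·0.16 + 169·0.12 + 225·0.1
 = 0 + 1.8 + 2.72 + 7.35 + 16 + 20.28 + 22.5
 = 70.65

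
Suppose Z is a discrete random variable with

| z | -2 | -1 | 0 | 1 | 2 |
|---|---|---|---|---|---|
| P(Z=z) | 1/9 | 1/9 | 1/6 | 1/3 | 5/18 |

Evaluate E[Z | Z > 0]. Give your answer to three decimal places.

1.455

P(Z > 0) = 1/3 + 5/18 = 11/18.
E[Z | Z > 0] = [1·1/3 + 2·5/18] / (11/18)
 = 8/9 / (11/18)
 = 16/11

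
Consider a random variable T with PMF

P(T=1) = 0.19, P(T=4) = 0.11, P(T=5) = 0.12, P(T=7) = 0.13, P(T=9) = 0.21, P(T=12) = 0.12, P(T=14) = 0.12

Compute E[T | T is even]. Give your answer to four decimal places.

10.1714

P(T is even) = 0.11 + 0.12 + 0.12 = 0.35.
E[T | T is even] = [4·0.11 + 12·0.12 + 14·0.12] / 0.35
 = 3.56 / 0.35
 = 356/35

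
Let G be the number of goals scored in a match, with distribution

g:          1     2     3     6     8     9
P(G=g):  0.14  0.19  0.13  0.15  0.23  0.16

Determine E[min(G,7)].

4.54

E[min(G,7)] = Σ min(g,7)·P(G=g)
 = 1·0.14 + 2·0.19 + 3·0.13 + 6·0.15 + 7·0.23 + 7·0.16
 = 0.14 + 0.38 + 0.39 + 0.9 + 1.61 + 1.12
 = 4.54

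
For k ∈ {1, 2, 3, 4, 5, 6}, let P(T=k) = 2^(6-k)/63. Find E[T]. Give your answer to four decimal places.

E[T] = Σ t·P(T=t)
 = 1·32/63 + 2·16/63 + 3·8/63 + 4·4/63 + 5·2/63 + 6·1/63
 = 32/63 + 32/63 + 8/21 + 16/63 + 10/63 + 2/21
 = 40/21

1.9048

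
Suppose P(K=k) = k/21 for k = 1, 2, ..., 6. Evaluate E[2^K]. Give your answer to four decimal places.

E[2^K] = Σ 2^k·P(K=k)
 = 2·1/21 + 4·2/21 + 8·1/7 + 16·4/21 + 32·5/21 + 64·2/7
 = 2/21 + 8/21 + 8/7 + 64/21 + 160/21 + 128/7
 = 214/7

30.5714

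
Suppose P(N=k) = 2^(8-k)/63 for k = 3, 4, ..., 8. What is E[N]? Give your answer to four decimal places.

E[N] = Σ n·P(N=n)
 = 3·32/63 + 4·16/63 + 5·8/63 + 6·4/63 + 7·2/63 + 8·1/63
 = 32/21 + 64/63 + 40/63 + 8/21 + 2/9 + 8/63
 = 82/21

3.9048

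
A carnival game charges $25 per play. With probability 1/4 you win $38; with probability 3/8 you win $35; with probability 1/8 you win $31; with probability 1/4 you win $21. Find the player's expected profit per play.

E[payout] = 38·1/4 + 35·3/8 + 31·1/8 + 21·1/4
 = 19/2 + 105/8 + 31/8 + 21/4
 = 127/4
Net = 127/4 - 25 = 27/4

6.75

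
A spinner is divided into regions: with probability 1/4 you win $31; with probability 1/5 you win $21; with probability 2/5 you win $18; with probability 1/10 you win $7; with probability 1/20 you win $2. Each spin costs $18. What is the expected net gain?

1.95

E[payout] = 31·1/4 + 21·1/5 + 18·2/5 + 7·1/10 + 2·1/20
 = 31/4 + 21/5 + 36/5 + 7/10 + 1/10
 = 399/20
Net = 399/20 - 18 = 39/20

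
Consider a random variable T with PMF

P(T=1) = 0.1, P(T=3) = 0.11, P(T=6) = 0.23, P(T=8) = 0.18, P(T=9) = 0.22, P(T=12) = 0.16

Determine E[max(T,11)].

E[max(T,11)] = Σ max(t,11)·P(T=t)
 = 11·0.1 + 11·0.11 + 11·0.23 + 11·0.18 + 11·0.22 + 12·0.16
 = 1.1 + 1.21 + 2.53 + 1.98 + 2.42 + 1.92
 = 11.16

11.16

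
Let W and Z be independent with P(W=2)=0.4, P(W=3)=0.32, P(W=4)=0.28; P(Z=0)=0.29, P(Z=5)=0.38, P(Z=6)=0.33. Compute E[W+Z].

6.76

E[W+Z] = Σ_w Σ_z (w+z) · P(W=w)P(Z=z)
 = 2·0.116 + 7·0.152 + 8·0.132 + 3·0.0928 + 8·0.1216 + 9·0.1056 + 4·0.0812 + 9·0.1064 + 10·0.0924
 = 0.232 + 1.064 + 1.056 + 0.2784 + 0.9728 + 0.9504 + 0.3248 + 0.9576 + 0.924
 = 6.76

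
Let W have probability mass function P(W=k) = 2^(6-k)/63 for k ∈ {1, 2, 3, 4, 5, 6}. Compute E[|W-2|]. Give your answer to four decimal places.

0.9206

E[|W-2|] = Σ |w-2|·P(W=w)
 = 1·32/63 + 0·16/63 + 1·8/63 + 2·4/63 + 3·2/63 + 4·1/63
 = 32/63 + 0 + 8/63 + 8/63 + 2/21 + 4/63
 = 58/63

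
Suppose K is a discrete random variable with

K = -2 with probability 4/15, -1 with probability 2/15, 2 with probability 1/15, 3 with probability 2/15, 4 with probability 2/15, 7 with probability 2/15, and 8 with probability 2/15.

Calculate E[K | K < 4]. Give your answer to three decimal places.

-0.222

P(K < 4) = 4/15 + 2/15 + 1/15 + 2/15 = 3/5.
E[K | K < 4] = [(-2)·4/15 + (-1)·2/15 + 2·1/15 + 3·2/15] / (3/5)
 = -2/15 / (3/5)
 = -2/9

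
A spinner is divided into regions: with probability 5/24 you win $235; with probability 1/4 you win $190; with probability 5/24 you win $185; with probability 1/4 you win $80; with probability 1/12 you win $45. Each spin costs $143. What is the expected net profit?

15.75

E[payout] = 235·5/24 + 190·1/4 + 185·5/24 + 80·1/4 + 45·1/12
 = 1175/24 + 95/2 + 925/24 + 20 + 15/4
 = 635/4
Net = 635/4 - 143 = 63/4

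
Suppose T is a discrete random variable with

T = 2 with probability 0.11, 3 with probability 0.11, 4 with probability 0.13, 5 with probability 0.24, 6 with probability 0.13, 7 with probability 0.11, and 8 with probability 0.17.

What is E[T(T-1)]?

E[T(T-1)] = Σ t(t-1)·P(T=t)
 = 2·0.11 + 6·0.11 + 12·0.13 + 20·0.24 + 30·0.13 + 42·0.11 + 56·0.17
 = 0.22 + 0.66 + 1.56 + 4.8 + 3.9 + 4.62 + 9.52
 = 25.28

25.28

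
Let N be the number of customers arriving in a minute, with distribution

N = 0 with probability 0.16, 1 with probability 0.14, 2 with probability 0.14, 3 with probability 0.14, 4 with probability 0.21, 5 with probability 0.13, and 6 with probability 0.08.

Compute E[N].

2.81

E[N] = Σ n·P(N=n)
 = 0·0.16 + 1·0.14 + 2·0.14 + 3·0.14 + 4·0.21 + 5·0.13 + 6·0.08
 = 0 + 0.14 + 0.28 + 0.42 + 0.84 + 0.65 + 0.48
 = 2.81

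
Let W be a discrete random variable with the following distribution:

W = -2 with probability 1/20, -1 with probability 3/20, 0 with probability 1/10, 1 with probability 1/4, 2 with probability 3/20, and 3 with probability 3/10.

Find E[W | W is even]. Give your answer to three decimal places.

0.667

P(W is even) = 1/20 + 1/10 + 3/20 = 3/10.
E[W | W is even] = [(-2)·1/20 + 0·1/10 + 2·3/20] / (3/10)
 = 1/5 / (3/10)
 = 2/3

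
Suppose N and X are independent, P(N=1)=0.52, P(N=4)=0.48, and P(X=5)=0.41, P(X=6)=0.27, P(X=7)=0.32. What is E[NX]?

E[NX] = Σ_n Σ_x nx · P(N=n)P(X=x)
 = 5·0.2132 + 6·0.1404 + 7·0.1664 + 20·0.1968 + 24·0.1296 + 28·0.1536
 = 1.066 + 0.8424 + 1.1648 + 3.936 + 3.1104 + 4.3008
 = 14.4204

14.4204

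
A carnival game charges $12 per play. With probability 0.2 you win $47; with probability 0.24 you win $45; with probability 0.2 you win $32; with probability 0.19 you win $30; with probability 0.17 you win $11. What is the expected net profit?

E[payout] = 47·0.2 + 45·0.24 + 32·0.2 + 30·0.19 + 11·0.17
 = 9.4 + 10.8 + 6.4 + 5.7 + 1.87
 = 34.17
Net = 34.17 - 12 = 22.17

22.17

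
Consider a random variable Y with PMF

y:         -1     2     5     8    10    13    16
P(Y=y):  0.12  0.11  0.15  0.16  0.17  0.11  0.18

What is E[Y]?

8.14

E[Y] = Σ y·P(Y=y)
 = (-1)·0.12 + 2·0.11 + 5·0.15 + 8·0.16 + 10·0.17 + 13·0.11 + 16·0.18
 = (-0.12) + 0.22 + 0.75 + 1.28 + 1.7 + 1.43 + 2.88
 = 8.14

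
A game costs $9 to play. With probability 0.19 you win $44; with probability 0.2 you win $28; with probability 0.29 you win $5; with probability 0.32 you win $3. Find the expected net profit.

7.37

E[payout] = 44·0.19 + 28·0.2 + 5·0.29 + 3·0.32
 = 8.36 + 5.6 + 1.45 + 0.96
 = 16.37
Net = 16.37 - 9 = 7.37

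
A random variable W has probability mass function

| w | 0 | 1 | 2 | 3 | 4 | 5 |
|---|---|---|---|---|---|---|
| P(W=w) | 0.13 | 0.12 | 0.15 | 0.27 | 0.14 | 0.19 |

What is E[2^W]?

11.45

E[2^W] = Σ 2^w·P(W=w)
 = 1·0.13 + 2·0.12 + 4·0.15 + 8·0.27 + 16·0.14 + 32·0.19
 = 0.13 + 0.24 + 0.6 + 2.16 + 2.24 + 6.08
 = 11.45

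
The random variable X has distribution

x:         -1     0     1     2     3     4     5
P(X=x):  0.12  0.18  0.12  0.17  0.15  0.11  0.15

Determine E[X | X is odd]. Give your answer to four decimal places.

P(X is odd) = 0.12 + 0.12 + 0.15 + 0.15 = 0.54.
E[X | X is odd] = [(-1)·0.12 + 1·0.12 + 3·0.15 + 5·0.15] / 0.54
 = 1.2 / 0.54
 = 20/9

2.2222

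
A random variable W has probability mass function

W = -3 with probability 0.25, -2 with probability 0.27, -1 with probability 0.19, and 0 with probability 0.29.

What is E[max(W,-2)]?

E[max(W,-2)] = Σ max(w,-2)·P(W=w)
 = (-2)·0.25 + (-2)·0.27 + (-1)·0.19 + 0·0.29
 = (-0.5) + (-0.54) + (-0.19) + 0
 = -1.23

-1.23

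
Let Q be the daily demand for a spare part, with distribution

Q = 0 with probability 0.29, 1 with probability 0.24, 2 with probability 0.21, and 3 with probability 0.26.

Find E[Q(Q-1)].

E[Q(Q-1)] = Σ q(q-1)·P(Q=q)
 = 0·0.29 + 0·0.24 + 2·0.21 + 6·0.26
 = 0 + 0 + 0.42 + 1.56
 = 1.98

1.98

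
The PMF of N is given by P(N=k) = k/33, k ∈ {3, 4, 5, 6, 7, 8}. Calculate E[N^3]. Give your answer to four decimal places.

265.3030

E[N^3] = Σ n^3·P(N=n)
 = 27·1/11 + 64·4/33 + 125·5/33 + 216·2/11 + 343·7/33 + 512·8/33
 = 27/11 + 256/33 + 625/33 + 432/11 + 2401/33 + 4096/33
 = 8755/33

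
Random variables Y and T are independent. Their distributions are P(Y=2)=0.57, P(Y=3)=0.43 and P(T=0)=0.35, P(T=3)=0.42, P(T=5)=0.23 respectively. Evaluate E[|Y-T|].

1.681

E[|Y-T|] = Σ_y Σ_t |y-t| · P(Y=y)P(T=t)
 = 2·0.1995 + 1·0.2394 + 3·0.1311 + 3·0.1505 + 0·0.1806 + 2·0.0989
 = 0.399 + 0.2394 + 0.3933 + 0.4515 + 0 + 0.1978
 = 1.681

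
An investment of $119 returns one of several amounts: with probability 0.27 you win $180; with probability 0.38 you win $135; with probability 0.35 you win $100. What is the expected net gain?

15.9

E[payout] = 180·0.27 + 135·0.38 + 100·0.35
 = 48.6 + 51.3 + 35
 = 134.9
Net = 134.9 - 119 = 15.9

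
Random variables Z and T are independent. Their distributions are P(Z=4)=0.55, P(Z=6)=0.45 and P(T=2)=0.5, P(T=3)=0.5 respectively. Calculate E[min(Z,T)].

E[min(Z,T)] = Σ_z Σ_t min(z,t) · P(Z=z)P(T=t)
 = 2·0.275 + 3·0.275 + 2·0.225 + 3·0.225
 = 0.55 + 0.825 + 0.45 + 0.675
 = 2.5

2.5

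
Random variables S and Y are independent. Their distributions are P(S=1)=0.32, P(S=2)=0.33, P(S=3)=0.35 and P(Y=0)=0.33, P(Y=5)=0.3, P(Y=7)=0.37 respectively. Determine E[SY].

E[SY] = Σ_s Σ_y sy · P(S=s)P(Y=y)
 = 0·0.1056 + 5·0.096 + 7·0.1184 + 0·0.1089 + 10·0.099 + 14·0.1221 + 0·0.1155 + 15·0.105 + 21·0.1295
 = 0 + 0.48 + 0.8288 + 0 + 0.99 + 1.7094 + 0 + 1.575 + 2.7195
 = 8.3027

8.3027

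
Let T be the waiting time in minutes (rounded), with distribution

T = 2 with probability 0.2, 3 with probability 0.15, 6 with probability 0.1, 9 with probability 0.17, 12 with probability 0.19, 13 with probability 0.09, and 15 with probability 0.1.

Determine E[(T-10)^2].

25.99

E[(T-10)^2] = Σ (t-10)^2·P(T=t)
 = 64·0.2 + 49·0.15 + 16·0.1 + 1·0.17 + 4·0.19 + 9·0.09 + 25·0.1
 = 12.8 + 7.35 + 1.6 + 0.17 + 0.76 + 0.81 + 2.5
 = 25.99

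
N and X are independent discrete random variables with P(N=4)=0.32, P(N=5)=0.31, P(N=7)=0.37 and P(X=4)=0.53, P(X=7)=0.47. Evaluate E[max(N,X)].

E[max(N,X)] = Σ_n Σ_x max(n,x) · P(N=n)P(X=x)
 = 4·0.1696 + 7·0.1504 + 5·0.1643 + 7·0.1457 + 7·0.1961 + 7·0.1739
 = 0.6784 + 1.0528 + 0.8215 + 1.0199 + 1.3727 + 1.2173
 = 6.1626

6.1626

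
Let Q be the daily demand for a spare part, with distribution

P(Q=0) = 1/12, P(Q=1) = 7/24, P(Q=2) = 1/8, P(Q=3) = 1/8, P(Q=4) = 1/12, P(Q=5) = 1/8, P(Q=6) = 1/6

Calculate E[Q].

E[Q] = Σ q·P(Q=q)
 = 0·1/12 + 1·7/24 + 2·1/8 + 3·1/8 + 4·1/12 + 5·1/8 + 6·1/6
 = 0 + 7/24 + 1/4 + 3/8 + 1/3 + 5/8 + 1
 = 23/8

2.875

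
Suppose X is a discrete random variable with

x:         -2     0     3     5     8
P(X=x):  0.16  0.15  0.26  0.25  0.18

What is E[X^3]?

E[X^3] = Σ x^3·P(X=x)
 = (-8)·0.16 + 0·0.15 + 27·0.26 + 125·0.25 + 512·0.18
 = (-1.28) + 0 + 7.02 + 31.25 + 92.16
 = 129.15

129.15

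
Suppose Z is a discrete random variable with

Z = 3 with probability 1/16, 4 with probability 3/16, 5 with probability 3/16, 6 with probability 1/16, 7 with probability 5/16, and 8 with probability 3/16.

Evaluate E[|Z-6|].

E[|Z-6|] = Σ |z-6|·P(Z=z)
 = 3·1/16 + 2·3/16 + 1·3/16 + 0·1/16 + 1·5/16 + 2·3/16
 = 3/16 + 3/8 + 3/16 + 0 + 5/16 + 3/8
 = 23/16

1.4375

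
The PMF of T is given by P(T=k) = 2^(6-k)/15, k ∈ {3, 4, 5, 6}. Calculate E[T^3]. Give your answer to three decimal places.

62.533

E[T^3] = Σ t^3·P(T=t)
 = 27·8/15 + 64·4/15 + 125·2/15 + 216·1/15
 = 72/5 + 256/15 + 50/3 + 72/5
 = 938/15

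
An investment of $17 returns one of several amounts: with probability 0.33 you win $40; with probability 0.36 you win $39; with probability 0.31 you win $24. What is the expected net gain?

17.68

E[payout] = 40·0.33 + 39·0.36 + 24·0.31
 = 13.2 + 14.04 + 7.44
 = 34.68
Net = 34.68 - 17 = 17.68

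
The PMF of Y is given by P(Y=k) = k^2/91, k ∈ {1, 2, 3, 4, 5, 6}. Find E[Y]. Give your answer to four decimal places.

4.8462

E[Y] = Σ y·P(Y=y)
 = 1·1/91 + 2·4/91 + 3·9/91 + 4·16/91 + 5·25/91 + 6·36/91
 = 1/91 + 8/91 + 27/91 + 64/91 + 125/91 + 216/91
 = 63/13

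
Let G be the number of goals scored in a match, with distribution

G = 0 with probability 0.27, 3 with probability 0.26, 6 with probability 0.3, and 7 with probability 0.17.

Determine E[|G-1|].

E[|G-1|] = Σ |g-1|·P(G=g)
 = 1·0.27 + 2·0.26 + 5·0.3 + 6·0.17
 = 0.27 + 0.52 + 1.5 + 1.02
 = 3.31

3.31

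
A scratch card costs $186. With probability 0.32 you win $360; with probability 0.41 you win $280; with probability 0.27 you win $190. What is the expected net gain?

E[payout] = 360·0.32 + 280·0.41 + 190·0.27
 = 115.2 + 114.8 + 51.3
 = 281.3
Net = 281.3 - 186 = 95.3

95.3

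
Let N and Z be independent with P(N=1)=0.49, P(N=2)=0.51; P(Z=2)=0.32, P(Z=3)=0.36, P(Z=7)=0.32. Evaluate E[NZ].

E[NZ] = Σ_n Σ_z nz · P(N=n)P(Z=z)
 = 2·0.1568 + 3·0.1764 + 7·0.1568 + 4·0.1632 + 6·0.1836 + 14·0.1632
 = 0.3136 + 0.5292 + 1.0976 + 0.6528 + 1.1016 + 2.2848
 = 5.9796

5.9796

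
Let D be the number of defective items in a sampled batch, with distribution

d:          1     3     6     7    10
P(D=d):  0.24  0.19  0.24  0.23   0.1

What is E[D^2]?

E[D^2] = Σ d^2·P(D=d)
 = 1·0.24 + 9·0.19 + 36·0.24 + 49·0.23 + 100·0.1
 = 0.24 + 1.71 + 8.64 + 11.27 + 10
 = 31.86

31.86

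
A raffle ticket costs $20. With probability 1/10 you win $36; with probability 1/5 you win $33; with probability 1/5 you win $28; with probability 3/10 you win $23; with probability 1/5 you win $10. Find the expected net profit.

4.7

E[payout] = 36·1/10 + 33·1/5 + 28·1/5 + 23·3/10 + 10·1/5
 = 18/5 + 33/5 + 28/5 + 69/10 + 2
 = 247/10
Net = 247/10 - 20 = 47/10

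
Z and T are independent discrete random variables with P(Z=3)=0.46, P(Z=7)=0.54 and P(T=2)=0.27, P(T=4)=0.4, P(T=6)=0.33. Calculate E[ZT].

21.2592

E[ZT] = Σ_z Σ_t zt · P(Z=z)P(T=t)
 = 6·0.1242 + 12·0.184 + 18·0.1518 + 14·0.1458 + 28·0.216 + 42·0.1782
 = 0.7452 + 2.208 + 2.7324 + 2.0412 + 6.048 + 7.4844
 = 21.2592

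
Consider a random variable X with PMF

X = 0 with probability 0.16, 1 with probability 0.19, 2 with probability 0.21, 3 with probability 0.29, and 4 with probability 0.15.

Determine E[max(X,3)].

E[max(X,3)] = Σ max(x,3)·P(X=x)
 = 3·0.16 + 3·0.19 + 3·0.21 + 3·0.29 + 4·0.15
 = 0.48 + 0.57 + 0.63 + 0.87 + 0.6
 = 3.15

3.15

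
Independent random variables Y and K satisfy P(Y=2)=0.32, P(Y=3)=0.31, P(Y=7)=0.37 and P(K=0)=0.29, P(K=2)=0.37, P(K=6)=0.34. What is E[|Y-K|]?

E[|Y-K|] = Σ_y Σ_k |y-k| · P(Y=y)P(K=k)
 = 2·0.0928 + 0·0.1184 + 4·0.1088 + 3·0.0899 + 1·0.1147 + 3·0.1054 + 7·0.1073 + 5·0.1369 + 1·0.1258
 = 0.1856 + 0 + 0.4352 + 0.2697 + 0.1147 + 0.3162 + 0.7511 + 0.6845 + 0.1258
 = 2.8828

2.8828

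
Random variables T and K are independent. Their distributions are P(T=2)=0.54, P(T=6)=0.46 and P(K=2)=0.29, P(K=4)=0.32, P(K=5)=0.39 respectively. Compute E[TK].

14.6304

E[TK] = Σ_t Σ_k tk · P(T=t)P(K=k)
 = 4·0.1566 + 8·0.1728 + 10·0.2106 + 12·0.1334 + 24·0.1472 + 30·0.1794
 = 0.6264 + 1.3824 + 2.106 + 1.6008 + 3.5328 + 5.382
 = 14.6304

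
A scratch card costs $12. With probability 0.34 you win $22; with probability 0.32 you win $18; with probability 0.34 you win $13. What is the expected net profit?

E[payout] = 22·0.34 + 18·0.32 + 13·0.34
 = 7.48 + 5.76 + 4.42
 = 17.66
Net = 17.66 - 12 = 5.66

5.66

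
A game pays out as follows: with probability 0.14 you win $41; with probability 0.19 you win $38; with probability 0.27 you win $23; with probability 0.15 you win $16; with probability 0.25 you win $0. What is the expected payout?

21.57

E[payout] = 41·0.14 + 38·0.19 + 23·0.27 + 16·0.15 + 0·0.25
 = 5.74 + 7.22 + 6.21 + 2.4 + 0
 = 21.57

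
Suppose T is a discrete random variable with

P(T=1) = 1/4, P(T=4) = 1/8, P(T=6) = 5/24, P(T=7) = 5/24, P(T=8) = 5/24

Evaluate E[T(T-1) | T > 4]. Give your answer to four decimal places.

P(T > 4) = 5/24 + 5/24 + 5/24 = 5/8.
E[T(T-1) | T > 4] = [30·5/24 + 42·5/24 + 56·5/24] / (5/8)
 = 80/3 / (5/8)
 = 128/3

42.6667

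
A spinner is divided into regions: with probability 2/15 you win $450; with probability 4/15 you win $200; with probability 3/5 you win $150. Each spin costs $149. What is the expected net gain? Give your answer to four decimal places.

54.3333

E[payout] = 450·2/15 + 200·4/15 + 150·3/5
 = 60 + 160/3 + 90
 = 610/3
Net = 610/3 - 149 = 163/3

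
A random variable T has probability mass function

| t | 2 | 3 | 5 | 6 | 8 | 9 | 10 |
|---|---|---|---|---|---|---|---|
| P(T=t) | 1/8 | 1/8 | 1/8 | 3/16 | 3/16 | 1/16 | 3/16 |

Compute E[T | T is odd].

P(T is odd) = 1/8 + 1/8 + 1/16 = 5/16.
E[T | T is odd] = [3·1/8 + 5·1/8 + 9·1/16] / (5/16)
 = 25/16 / (5/16)
 = 5

5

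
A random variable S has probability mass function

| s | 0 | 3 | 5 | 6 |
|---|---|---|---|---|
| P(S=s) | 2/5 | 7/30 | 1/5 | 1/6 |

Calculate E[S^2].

E[S^2] = Σ s^2·P(S=s)
 = 0·2/5 + 9·7/30 + 25·1/5 + 36·1/6
 = 0 + 21/10 + 5 + 6
 = 131/10

13.1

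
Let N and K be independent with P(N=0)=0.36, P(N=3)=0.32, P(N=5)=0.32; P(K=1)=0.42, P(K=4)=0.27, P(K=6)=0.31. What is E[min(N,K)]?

1.6672

E[min(N,K)] = Σ_n Σ_k min(n,k) · P(N=n)P(K=k)
 = 0·0.1512 + 0·0.0972 + 0·0.1116 + 1·0.1344 + 3·0.0864 + 3·0.0992 + 1·0.1344 + 4·0.0864 + 5·0.0992
 = 0 + 0 + 0 + 0.1344 + 0.2592 + 0.2976 + 0.1344 + 0.3456 + 0.496
 = 1.6672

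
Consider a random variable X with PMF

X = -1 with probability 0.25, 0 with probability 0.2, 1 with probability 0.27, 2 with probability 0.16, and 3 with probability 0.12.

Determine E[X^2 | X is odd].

P(X is odd) = 0.25 + 0.27 + 0.12 = 0.64.
E[X^2 | X is odd] = [1·0.25 + 1·0.27 + 9·0.12] / 0.64
 = 1.6 / 0.64
 = 5/2

2.5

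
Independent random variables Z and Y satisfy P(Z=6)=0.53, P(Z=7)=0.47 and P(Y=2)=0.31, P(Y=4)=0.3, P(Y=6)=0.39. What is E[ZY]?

E[ZY] = Σ_z Σ_y zy · P(Z=z)P(Y=y)
 = 12·0.1643 + 24·0.159 + 36·0.2067 + 14·0.1457 + 28·0.141 + 42·0.1833
 = 1.9716 + 3.816 + 7.4412 + 2.0398 + 3.948 + 7.6986
 = 26.9152

26.9152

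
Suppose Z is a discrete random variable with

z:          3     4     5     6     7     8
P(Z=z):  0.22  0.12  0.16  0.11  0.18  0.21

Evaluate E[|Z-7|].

E[|Z-7|] = Σ |z-7|·P(Z=z)
 = 4·0.22 + 3·0.12 + 2·0.16 + 1·0.11 + 0·0.18 + 1·0.21
 = 0.88 + 0.36 + 0.32 + 0.11 + 0 + 0.21
 = 1.88

1.88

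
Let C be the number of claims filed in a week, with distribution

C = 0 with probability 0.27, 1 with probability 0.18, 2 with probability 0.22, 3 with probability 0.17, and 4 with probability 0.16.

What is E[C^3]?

16.77

E[C^3] = Σ c^3·P(C=c)
 = 0·0.27 + 1·0.18 + 8·0.22 + 27·0.17 + 64·0.16
 = 0 + 0.18 + 1.76 + 4.59 + 10.24
 = 16.77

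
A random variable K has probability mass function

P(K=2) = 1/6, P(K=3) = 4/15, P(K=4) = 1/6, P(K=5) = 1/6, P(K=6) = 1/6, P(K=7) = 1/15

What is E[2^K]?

30

E[2^K] = Σ 2^k·P(K=k)
 = 4·1/6 + 8·4/15 + 16·1/6 + 32·1/6 + 64·1/6 + 128·1/15
 = 2/3 + 32/15 + 8/3 + 16/3 + 32/3 + 128/15
 = 30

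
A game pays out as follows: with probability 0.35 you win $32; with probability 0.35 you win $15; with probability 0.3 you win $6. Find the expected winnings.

E[payout] = 32·0.35 + 15·0.35 + 6·0.3
 = 11.2 + 5.25 + 1.8
 = 18.25

18.25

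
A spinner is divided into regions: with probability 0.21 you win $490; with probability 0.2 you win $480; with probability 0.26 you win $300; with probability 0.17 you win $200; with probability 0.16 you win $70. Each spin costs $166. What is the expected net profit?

E[payout] = 490·0.21 + 480·0.2 + 300·0.26 + 200·0.17 + 70·0.16
 = 102.9 + 96 + 78 + 34 + 11.2
 = 322.1
Net = 322.1 - 166 = 156.1

156.1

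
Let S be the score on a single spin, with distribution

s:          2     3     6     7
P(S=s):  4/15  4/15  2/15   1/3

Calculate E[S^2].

24.6

E[S^2] = Σ s^2·P(S=s)
 = 4·4/15 + 9·4/15 + 36·2/15 + 49·1/3
 = 16/15 + 12/5 + 24/5 + 49/3
 = 123/5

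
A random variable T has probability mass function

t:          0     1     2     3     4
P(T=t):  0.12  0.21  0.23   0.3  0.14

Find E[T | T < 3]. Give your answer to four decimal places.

1.1964

P(T < 3) = 0.12 + 0.21 + 0.23 = 0.56.
E[T | T < 3] = [0·0.12 + 1·0.21 + 2·0.23] / 0.56
 = 0.67 / 0.56
 = 67/56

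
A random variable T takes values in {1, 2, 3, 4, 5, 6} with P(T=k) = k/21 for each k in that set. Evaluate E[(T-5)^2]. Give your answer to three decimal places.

2.667

E[(T-5)^2] = Σ (t-5)^2·P(T=t)
 = 16·1/21 + 9·2/21 + 4·1/7 + 1·4/21 + 0·5/21 + 1·2/7
 = 16/21 + 6/7 + 4/7 + 4/21 + 0 + 2/7
 = 8/3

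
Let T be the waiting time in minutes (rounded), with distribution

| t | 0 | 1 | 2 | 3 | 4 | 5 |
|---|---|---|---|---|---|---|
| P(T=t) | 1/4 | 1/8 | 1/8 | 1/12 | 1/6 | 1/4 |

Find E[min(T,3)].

E[min(T,3)] = Σ min(t,3)·P(T=t)
 = 0·1/4 + 1·1/8 + 2·1/8 + 3·1/12 + 3·1/6 + 3·1/4
 = 0 + 1/8 + 1/4 + 1/4 + 1/2 + 3/4
 = 15/8

1.875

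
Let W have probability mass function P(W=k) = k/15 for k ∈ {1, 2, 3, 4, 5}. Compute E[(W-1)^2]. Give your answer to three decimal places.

8.667

E[(W-1)^2] = Σ (w-1)^2·P(W=w)
 = 0·1/15 + 1·2/15 + 4·1/5 + 9·4/15 + 16·1/3
 = 0 + 2/15 + 4/5 + 12/5 + 16/3
 = 26/3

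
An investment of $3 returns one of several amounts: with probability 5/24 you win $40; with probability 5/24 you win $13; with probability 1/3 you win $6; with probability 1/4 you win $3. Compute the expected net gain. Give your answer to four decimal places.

E[payout] = 40·5/24 + 13·5/24 + 6·1/3 + 3·1/4
 = 25/3 + 65/24 + 2 + 3/4
 = 331/24
Net = 331/24 - 3 = 259/24

10.7917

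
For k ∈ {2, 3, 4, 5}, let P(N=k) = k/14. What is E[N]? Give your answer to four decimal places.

E[N] = Σ n·P(N=n)
 = 2·1/7 + 3·3/14 + 4·2/7 + 5·5/14
 = 2/7 + 9/14 + 8/7 + 25/14
 = 27/7

3.8571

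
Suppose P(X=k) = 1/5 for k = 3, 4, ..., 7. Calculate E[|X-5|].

1.2

E[|X-5|] = Σ |x-5|·P(X=x)
 = 2·1/5 + 1·1/5 + 0·1/5 + 1·1/5 + 2·1/5
 = 2/5 + 1/5 + 0 + 1/5 + 2/5
 = 6/5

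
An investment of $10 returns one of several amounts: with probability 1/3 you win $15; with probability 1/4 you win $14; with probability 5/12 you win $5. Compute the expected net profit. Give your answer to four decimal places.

E[payout] = 15·1/3 + 14·1/4 + 5·5/12
 = 5 + 7/2 + 25/12
 = 127/12
Net = 127/12 - 10 = 7/12

0.5833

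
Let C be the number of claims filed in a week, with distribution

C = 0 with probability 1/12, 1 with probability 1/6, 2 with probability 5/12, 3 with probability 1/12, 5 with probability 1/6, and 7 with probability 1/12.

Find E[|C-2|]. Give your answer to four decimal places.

E[|C-2|] = Σ |c-2|·P(C=c)
 = 2·1/12 + 1·1/6 + 0·5/12 + 1·1/12 + 3·1/6 + 5·1/12
 = 1/6 + 1/6 + 0 + 1/12 + 1/2 + 5/12
 = 4/3

1.3333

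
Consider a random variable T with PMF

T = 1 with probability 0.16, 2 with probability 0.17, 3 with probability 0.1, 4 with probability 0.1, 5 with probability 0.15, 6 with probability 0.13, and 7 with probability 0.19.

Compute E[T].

4.06

E[T] = Σ t·P(T=t)
 = 1·0.16 + 2·0.17 + 3·0.1 + 4·0.1 + 5·0.15 + 6·0.13 + 7·0.19
 = 0.16 + 0.34 + 0.3 + 0.4 + 0.75 + 0.78 + 1.33
 = 4.06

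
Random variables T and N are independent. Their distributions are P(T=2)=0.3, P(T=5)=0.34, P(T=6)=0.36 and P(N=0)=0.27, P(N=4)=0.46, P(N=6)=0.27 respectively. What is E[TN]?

E[TN] = Σ_t Σ_n tn · P(T=t)P(N=n)
 = 0·0.081 + 8·0.138 + 12·0.081 + 0·0.0918 + 20·0.1564 + 30·0.0918 + 0·0.0972 + 24·0.1656 + 36·0.0972
 = 0 + 1.104 + 0.972 + 0 + 3.128 + 2.754 + 0 + 3.9744 + 3.4992
 = 15.4316

15.4316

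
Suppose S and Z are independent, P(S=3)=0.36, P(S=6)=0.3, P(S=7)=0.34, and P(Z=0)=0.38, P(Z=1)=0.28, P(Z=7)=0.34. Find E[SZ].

13.9916

E[SZ] = Σ_s Σ_z sz · P(S=s)P(Z=z)
 = 0·0.1368 + 3·0.1008 + 21·0.1224 + 0·0.114 + 6·0.084 + 42·0.102 + 0·0.1292 + 7·0.0952 + 49·0.1156
 = 0 + 0.3024 + 2.5704 + 0 + 0.504 + 4.284 + 0 + 0.6664 + 5.6644
 = 13.9916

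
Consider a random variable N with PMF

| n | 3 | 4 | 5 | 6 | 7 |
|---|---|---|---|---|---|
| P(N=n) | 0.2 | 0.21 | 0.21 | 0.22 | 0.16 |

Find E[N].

E[N] = Σ n·P(N=n)
 = 3·0.2 + 4·0.21 + 5·0.21 + 6·0.22 + 7·0.16
 = 0.6 + 0.84 + 1.05 + 1.32 + 1.12
 = 4.93

4.93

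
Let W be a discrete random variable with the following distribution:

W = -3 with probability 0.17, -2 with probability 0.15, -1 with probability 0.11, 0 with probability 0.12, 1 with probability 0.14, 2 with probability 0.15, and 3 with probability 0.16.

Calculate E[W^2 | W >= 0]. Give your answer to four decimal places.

3.8246

P(W >= 0) = 0.12 + 0.14 + 0.15 + 0.16 = 0.57.
E[W^2 | W >= 0] = [0·0.12 + 1·0.14 + 4·0.15 + 9·0.16] / 0.57
 = 2.18 / 0.57
 = 218/57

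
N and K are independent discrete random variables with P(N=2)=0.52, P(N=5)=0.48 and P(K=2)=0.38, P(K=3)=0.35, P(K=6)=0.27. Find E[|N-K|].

1.7564

E[|N-K|] = Σ_n Σ_k |n-k| · P(N=n)P(K=k)
 = 0·0.1976 + 1·0.182 + 4·0.1404 + 3·0.1824 + 2·0.168 + 1·0.1296
 = 0 + 0.182 + 0.5616 + 0.5472 + 0.336 + 0.1296
 = 1.7564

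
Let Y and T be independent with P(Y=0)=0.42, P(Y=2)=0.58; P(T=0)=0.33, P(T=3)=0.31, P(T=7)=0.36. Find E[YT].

4.002

E[YT] = Σ_y Σ_t yt · P(Y=y)P(T=t)
 = 0·0.1386 + 0·0.1302 + 0·0.1512 + 0·0.1914 + 6·0.1798 + 14·0.2088
 = 0 + 0 + 0 + 0 + 1.0788 + 2.9232
 = 4.002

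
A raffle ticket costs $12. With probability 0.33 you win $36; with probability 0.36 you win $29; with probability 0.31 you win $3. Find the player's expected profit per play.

11.25

E[payout] = 36·0.33 + 29·0.36 + 3·0.31
 = 11.88 + 10.44 + 0.93
 = 23.25
Net = 23.25 - 12 = 11.25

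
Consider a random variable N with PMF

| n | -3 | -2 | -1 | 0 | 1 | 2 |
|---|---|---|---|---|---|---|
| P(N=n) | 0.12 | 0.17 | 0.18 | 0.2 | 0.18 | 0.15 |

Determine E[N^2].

E[N^2] = Σ n^2·P(N=n)
 = 9·0.12 + 4·0.17 + 1·0.18 + 0·0.2 + 1·0.18 + 4·0.15
 = 1.08 + 0.68 + 0.18 + 0 + 0.18 + 0.6
 = 2.72

2.72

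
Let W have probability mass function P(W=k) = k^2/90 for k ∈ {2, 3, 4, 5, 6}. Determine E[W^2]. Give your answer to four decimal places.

E[W^2] = Σ w^2·P(W=w)
 = 4·2/45 + 9·1/10 + 16·8/45 + 25·5/18 + 36·2/5
 = 8/45 + 9/10 + 128/45 + 125/18 + 72/5
 = 379/15

25.2667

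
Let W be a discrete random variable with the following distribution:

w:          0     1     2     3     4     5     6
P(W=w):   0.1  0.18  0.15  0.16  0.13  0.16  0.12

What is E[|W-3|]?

E[|W-3|] = Σ |w-3|·P(W=w)
 = 3·0.1 + 2·0.18 + 1·0.15 + 0·0.16 + 1·0.13 + 2·0.16 + 3·0.12
 = 0.3 + 0.36 + 0.15 + 0 + 0.13 + 0.32 + 0.36
 = 1.62

1.62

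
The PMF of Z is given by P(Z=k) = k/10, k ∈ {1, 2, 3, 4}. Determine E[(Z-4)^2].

2

E[(Z-4)^2] = Σ (z-4)^2·P(Z=z)
 = 9·1/10 + 4·1/5 + 1·3/10 + 0·2/5
 = 9/10 + 4/5 + 3/10 + 0
 = 2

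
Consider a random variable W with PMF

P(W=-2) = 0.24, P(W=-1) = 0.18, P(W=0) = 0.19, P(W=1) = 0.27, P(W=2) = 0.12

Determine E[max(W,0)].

0.51

E[max(W,0)] = Σ max(w,0)·P(W=w)
 = 0·0.24 + 0·0.18 + 0·0.19 + 1·0.27 + 2·0.12
 = 0 + 0 + 0 + 0.27 + 0.24
 = 0.51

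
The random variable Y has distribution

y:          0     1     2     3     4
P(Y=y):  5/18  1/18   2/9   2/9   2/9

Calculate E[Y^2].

E[Y^2] = Σ y^2·P(Y=y)
 = 0·5/18 + 1·1/18 + 4·2/9 + 9·2/9 + 16·2/9
 = 0 + 1/18 + 8/9 + 2 + 32/9
 = 13/2

6.5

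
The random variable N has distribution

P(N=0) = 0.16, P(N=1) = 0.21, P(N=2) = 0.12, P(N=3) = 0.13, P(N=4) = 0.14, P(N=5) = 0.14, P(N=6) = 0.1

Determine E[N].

E[N] = Σ n·P(N=n)
 = 0·0.16 + 1·0.21 + 2·0.12 + 3·0.13 + 4·0.14 + 5·0.14 + 6·0.1
 = 0 + 0.21 + 0.24 + 0.39 + 0.56 + 0.7 + 0.6
 = 2.7

2.7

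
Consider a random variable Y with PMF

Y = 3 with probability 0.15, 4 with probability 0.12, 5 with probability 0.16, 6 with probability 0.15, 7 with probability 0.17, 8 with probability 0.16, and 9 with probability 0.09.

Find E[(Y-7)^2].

4.79

E[(Y-7)^2] = Σ (y-7)^2·P(Y=y)
 = 16·0.15 + 9·0.12 + 4·0.16 + 1·0.15 + 0·0.17 + 1·0.16 + 4·0.09
 = 2.4 + 1.08 + 0.64 + 0.15 + 0 + 0.16 + 0.36
 = 4.79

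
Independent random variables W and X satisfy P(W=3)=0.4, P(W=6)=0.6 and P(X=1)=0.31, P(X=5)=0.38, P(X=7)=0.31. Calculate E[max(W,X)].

5.786

E[max(W,X)] = Σ_w Σ_x max(w,x) · P(W=w)P(X=x)
 = 3·0.124 + 5·0.152 + 7·0.124 + 6·0.186 + 6·0.228 + 7·0.186
 = 0.372 + 0.76 + 0.868 + 1.116 + 1.368 + 1.302
 = 5.786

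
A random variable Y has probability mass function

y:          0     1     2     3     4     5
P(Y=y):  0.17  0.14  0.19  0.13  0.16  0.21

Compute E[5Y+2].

15

E[5Y+2] = Σ (5y+2)·P(Y=y)
 = 2·0.17 + 7·0.14 + 12·0.19 + 17·0.13 + 22·0.16 + 27·0.21
 = 0.34 + 0.98 + 2.28 + 2.21 + 3.52 + 5.67
 = 15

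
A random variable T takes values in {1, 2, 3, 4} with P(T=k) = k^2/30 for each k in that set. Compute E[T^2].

E[T^2] = Σ t^2·P(T=t)
 = 1·1/30 + 4·2/15 + 9·3/10 + 16·8/15
 = 1/30 + 8/15 + 27/10 + 128/15
 = 59/5

11.8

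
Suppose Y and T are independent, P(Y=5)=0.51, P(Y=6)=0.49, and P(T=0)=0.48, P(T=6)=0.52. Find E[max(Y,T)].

5.7552

E[max(Y,T)] = Σ_y Σ_t max(y,t) · P(Y=y)P(T=t)
 = 5·0.2448 + 6·0.2652 + 6·0.2352 + 6·0.2548
 = 1.224 + 1.5912 + 1.4112 + 1.5288
 = 5.7552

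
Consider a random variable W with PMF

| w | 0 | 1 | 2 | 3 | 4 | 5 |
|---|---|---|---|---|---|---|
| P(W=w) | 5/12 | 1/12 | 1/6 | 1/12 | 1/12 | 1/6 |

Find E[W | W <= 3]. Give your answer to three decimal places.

P(W <= 3) = 5/12 + 1/12 + 1/6 + 1/12 = 3/4.
E[W | W <= 3] = [0·5/12 + 1·1/12 + 2·1/6 + 3·1/12] / (3/4)
 = 2/3 / (3/4)
 = 8/9

0.889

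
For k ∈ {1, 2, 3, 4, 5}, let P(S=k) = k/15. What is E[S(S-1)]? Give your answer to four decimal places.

E[S(S-1)] = Σ s(s-1)·P(S=s)
 = 0·1/15 + 2·2/15 + 6·1/5 + 12·4/15 + 20·1/3
 = 0 + 4/15 + 6/5 + 16/5 + 20/3
 = 34/3

11.3333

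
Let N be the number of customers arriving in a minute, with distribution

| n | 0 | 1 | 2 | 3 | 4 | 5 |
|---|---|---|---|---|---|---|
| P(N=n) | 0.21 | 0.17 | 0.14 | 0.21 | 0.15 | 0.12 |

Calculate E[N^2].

E[N^2] = Σ n^2·P(N=n)
 = 0·0.21 + 1·0.17 + 4·0.14 + 9·0.21 + 16·0.15 + 25·0.12
 = 0 + 0.17 + 0.56 + 1.89 + 2.4 + 3
 = 8.02

8.02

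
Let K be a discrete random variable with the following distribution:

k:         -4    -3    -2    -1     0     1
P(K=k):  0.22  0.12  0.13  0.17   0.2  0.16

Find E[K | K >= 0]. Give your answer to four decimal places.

0.4444

P(K >= 0) = 0.2 + 0.16 = 0.36.
E[K | K >= 0] = [0·0.2 + 1·0.16] / 0.36
 = 0.16 / 0.36
 = 4/9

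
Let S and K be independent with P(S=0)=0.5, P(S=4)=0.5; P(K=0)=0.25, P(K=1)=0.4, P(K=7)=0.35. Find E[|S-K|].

3.05

E[|S-K|] = Σ_s Σ_k |s-k| · P(S=s)P(K=k)
 = 0·0.125 + 1·0.2 + 7·0.175 + 4·0.125 + 3·0.2 + 3·0.175
 = 0 + 0.2 + 1.225 + 0.5 + 0.6 + 0.525
 = 3.05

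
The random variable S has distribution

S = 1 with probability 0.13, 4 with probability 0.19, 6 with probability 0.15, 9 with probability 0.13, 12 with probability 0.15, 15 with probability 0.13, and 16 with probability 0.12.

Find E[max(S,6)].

9.66

E[max(S,6)] = Σ max(s,6)·P(S=s)
 = 6·0.13 + 6·0.19 + 6·0.15 + 9·0.13 + 12·0.15 + 15·0.13 + 16·0.12
 = 0.78 + 1.14 + 0.9 + 1.17 + 1.8 + 1.95 + 1.92
 = 9.66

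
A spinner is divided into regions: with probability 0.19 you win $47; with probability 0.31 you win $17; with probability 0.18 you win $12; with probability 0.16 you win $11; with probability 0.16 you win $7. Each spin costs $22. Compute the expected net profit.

-2.76

E[payout] = 47·0.19 + 17·0.31 + 12·0.18 + 11·0.16 + 7·0.16
 = 8.93 + 5.27 + 2.16 + 1.76 + 1.12
 = 19.24
Net = 19.24 - 22 = -2.76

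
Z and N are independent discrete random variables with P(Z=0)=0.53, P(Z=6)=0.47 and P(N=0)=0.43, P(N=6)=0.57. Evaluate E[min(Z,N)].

E[min(Z,N)] = Σ_z Σ_n min(z,n) · P(Z=z)P(N=n)
 = 0·0.2279 + 0·0.3021 + 0·0.2021 + 6·0.2679
 = 0 + 0 + 0 + 1.6074
 = 1.6074

1.6074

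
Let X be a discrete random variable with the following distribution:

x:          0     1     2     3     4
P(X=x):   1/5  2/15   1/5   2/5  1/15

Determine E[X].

E[X] = Σ x·P(X=x)
 = 0·1/5 + 1·2/15 + 2·1/5 + 3·2/5 + 4·1/15
 = 0 + 2/15 + 2/5 + 6/5 + 4/15
 = 2

2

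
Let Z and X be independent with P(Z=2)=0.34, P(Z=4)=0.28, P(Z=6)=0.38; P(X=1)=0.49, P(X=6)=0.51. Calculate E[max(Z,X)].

5.0592

E[max(Z,X)] = Σ_z Σ_x max(z,x) · P(Z=z)P(X=x)
 = 2·0.1666 + 6·0.1734 + 4·0.1372 + 6·0.1428 + 6·0.1862 + 6·0.1938
 = 0.3332 + 1.0404 + 0.5488 + 0.8568 + 1.1172 + 1.1628
 = 5.0592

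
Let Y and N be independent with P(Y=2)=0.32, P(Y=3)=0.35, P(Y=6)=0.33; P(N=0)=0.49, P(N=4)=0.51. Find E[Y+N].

5.71

E[Y+N] = Σ_y Σ_n (y+n) · P(Y=y)P(N=n)
 = 2·0.1568 + 6·0.1632 + 3·0.1715 + 7·0.1785 + 6·0.1617 + 10·0.1683
 = 0.3136 + 0.9792 + 0.5145 + 1.2495 + 0.9702 + 1.683
 = 5.71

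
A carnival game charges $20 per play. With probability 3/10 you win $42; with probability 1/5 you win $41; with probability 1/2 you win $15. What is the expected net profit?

8.3

E[payout] = 42·3/10 + 41·1/5 + 15·1/2
 = 63/5 + 41/5 + 15/2
 = 283/10
Net = 283/10 - 20 = 83/10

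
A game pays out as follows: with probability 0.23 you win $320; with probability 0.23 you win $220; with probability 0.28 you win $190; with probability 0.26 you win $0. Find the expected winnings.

177.4

E[payout] = 320·0.23 + 220·0.23 + 190·0.28 + 0·0.26
 = 73.6 + 50.6 + 53.2 + 0
 = 177.4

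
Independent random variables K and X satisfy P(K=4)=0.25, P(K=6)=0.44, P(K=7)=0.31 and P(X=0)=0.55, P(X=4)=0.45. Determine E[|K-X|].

4.01

E[|K-X|] = Σ_k Σ_x |k-x| · P(K=k)P(X=x)
 = 4·0.1375 + 0·0.1125 + 6·0.242 + 2·0.198 + 7·0.1705 + 3·0.1395
 = 0.55 + 0 + 1.452 + 0.396 + 1.1935 + 0.4185
 = 4.01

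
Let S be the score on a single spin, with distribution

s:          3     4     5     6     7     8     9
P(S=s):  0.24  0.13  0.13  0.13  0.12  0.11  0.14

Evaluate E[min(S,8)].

E[min(S,8)] = Σ min(s,8)·P(S=s)
 = 3·0.24 + 4·0.13 + 5·0.13 + 6·0.13 + 7·0.12 + 8·0.11 + 8·0.14
 = 0.72 + 0.52 + 0.65 + 0.78 + 0.84 + 0.88 + 1.12
 = 5.51

5.51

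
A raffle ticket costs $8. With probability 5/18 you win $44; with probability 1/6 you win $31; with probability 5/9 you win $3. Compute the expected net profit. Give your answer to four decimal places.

E[payout] = 44·5/18 + 31·1/6 + 3·5/9
 = 110/9 + 31/6 + 5/3
 = 343/18
Net = 343/18 - 8 = 199/18

11.0556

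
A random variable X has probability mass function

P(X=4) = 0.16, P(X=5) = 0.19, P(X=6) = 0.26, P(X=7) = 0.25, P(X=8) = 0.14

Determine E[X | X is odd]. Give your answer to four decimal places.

P(X is odd) = 0.19 + 0.25 = 0.44.
E[X | X is odd] = [5·0.19 + 7·0.25] / 0.44
 = 2.7 / 0.44
 = 135/22

6.1364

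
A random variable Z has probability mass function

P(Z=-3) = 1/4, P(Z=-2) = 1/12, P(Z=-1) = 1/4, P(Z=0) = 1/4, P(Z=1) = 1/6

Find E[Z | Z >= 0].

0.4

P(Z >= 0) = 1/4 + 1/6 = 5/12.
E[Z | Z >= 0] = [0·1/4 + 1·1/6] / (5/12)
 = 1/6 / (5/12)
 = 2/5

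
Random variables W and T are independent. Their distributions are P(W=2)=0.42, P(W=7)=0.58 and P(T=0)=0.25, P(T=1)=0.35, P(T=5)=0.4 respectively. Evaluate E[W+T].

7.25

E[W+T] = Σ_w Σ_t (w+t) · P(W=w)P(T=t)
 = 2·0.105 + 3·0.147 + 7·0.168 + 7·0.145 + 8·0.203 + 12·0.232
 = 0.21 + 0.441 + 1.176 + 1.015 + 1.624 + 2.784
 = 7.25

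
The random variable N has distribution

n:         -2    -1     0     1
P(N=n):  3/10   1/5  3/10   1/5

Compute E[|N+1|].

1

E[|N+1|] = Σ |n+1|·P(N=n)
 = 1·3/10 + 0·1/5 + 1·3/10 + 2·1/5
 = 3/10 + 0 + 3/10 + 2/5
 = 1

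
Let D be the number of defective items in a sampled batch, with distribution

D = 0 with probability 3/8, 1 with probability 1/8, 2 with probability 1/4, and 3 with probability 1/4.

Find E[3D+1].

5.125

E[3D+1] = Σ (3d+1)·P(D=d)
 = 1·3/8 + 4·1/8 + 7·1/4 + 10·1/4
 = 3/8 + 1/2 + 7/4 + 5/2
 = 41/8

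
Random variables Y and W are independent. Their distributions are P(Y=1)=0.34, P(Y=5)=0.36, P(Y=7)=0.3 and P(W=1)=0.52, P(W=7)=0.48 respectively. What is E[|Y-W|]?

3.0096

E[|Y-W|] = Σ_y Σ_w |y-w| · P(Y=y)P(W=w)
 = 0·0.1768 + 6·0.1632 + 4·0.1872 + 2·0.1728 + 6·0.156 + 0·0.144
 = 0 + 0.9792 + 0.7488 + 0.3456 + 0.936 + 0
 = 3.0096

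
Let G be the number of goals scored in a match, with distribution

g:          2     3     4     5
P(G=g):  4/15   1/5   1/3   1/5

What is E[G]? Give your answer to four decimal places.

3.4667

E[G] = Σ g·P(G=g)
 = 2·4/15 + 3·1/5 + 4·1/3 + 5·1/5
 = 8/15 + 3/5 + 4/3 + 1
 = 52/15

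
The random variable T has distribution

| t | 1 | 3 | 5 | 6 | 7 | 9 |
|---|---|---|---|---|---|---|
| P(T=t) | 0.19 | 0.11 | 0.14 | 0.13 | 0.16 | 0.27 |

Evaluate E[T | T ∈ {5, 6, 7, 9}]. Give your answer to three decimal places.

P(T ∈ {5, 6, 7, 9}) = 0.14 + 0.13 + 0.16 + 0.27 = 0.7.
E[T | T ∈ {5, 6, 7, 9}] = [5·0.14 + 6·0.13 + 7·0.16 + 9·0.27] / 0.7
 = 5.03 / 0.7
 = 503/70

7.186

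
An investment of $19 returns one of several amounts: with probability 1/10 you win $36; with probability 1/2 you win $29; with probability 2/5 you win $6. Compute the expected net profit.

E[payout] = 36·1/10 + 29·1/2 + 6·2/5
 = 18/5 + 29/2 + 12/5
 = 41/2
Net = 41/2 - 19 = 3/2

1.5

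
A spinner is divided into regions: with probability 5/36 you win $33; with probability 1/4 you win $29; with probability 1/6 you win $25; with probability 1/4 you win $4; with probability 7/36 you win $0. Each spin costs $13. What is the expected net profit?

4

E[payout] = 33·5/36 + 29·1/4 + 25·1/6 + 4·1/4 + 0·7/36
 = 55/12 + 29/4 + 25/6 + 1 + 0
 = 17
Net = 17 - 13 = 4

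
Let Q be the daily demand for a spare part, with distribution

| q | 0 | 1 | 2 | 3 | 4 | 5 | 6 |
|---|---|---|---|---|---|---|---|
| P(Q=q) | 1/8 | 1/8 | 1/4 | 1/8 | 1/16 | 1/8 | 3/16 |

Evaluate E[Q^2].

E[Q^2] = Σ q^2·P(Q=q)
 = 0·1/8 + 1·1/8 + 4·1/4 + 9·1/8 + 16·1/16 + 25·1/8 + 36·3/16
 = 0 + 1/8 + 1 + 9/8 + 1 + 25/8 + 27/4
 = 105/8

13.125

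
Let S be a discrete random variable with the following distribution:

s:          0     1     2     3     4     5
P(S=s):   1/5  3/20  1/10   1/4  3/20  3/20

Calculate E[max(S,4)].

E[max(S,4)] = Σ max(s,4)·P(S=s)
 = 4·1/5 + 4·3/20 + 4·1/10 + 4·1/4 + 4·3/20 + 5·3/20
 = 4/5 + 3/5 + 2/5 + 1 + 3/5 + 3/4
 = 83/20

4.15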